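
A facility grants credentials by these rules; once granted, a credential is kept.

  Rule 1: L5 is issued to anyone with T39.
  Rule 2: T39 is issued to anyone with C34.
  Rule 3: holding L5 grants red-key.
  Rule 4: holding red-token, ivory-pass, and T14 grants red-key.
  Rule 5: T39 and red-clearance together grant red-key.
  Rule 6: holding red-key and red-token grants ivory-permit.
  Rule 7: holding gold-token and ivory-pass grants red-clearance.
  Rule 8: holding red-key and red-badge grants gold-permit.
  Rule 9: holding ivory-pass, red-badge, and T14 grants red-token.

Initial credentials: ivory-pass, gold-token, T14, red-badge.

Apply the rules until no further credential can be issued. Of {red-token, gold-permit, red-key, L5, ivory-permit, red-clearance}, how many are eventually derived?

5

Holding gold-token and ivory-pass grants red-clearance (Rule 7).
Holding ivory-pass, red-badge, and T14 grants red-token (Rule 9).
Holding red-token, ivory-pass, and T14 grants red-key (Rule 4).
Holding red-key and red-token grants ivory-permit (Rule 6).
Holding red-key and red-badge grants gold-permit (Rule 8).
red-token: reached.
gold-permit: reached.
red-key: reached.
L5 would need T39 (Rule 1), but T39 is never granted.
ivory-permit: reached.
red-clearance: reached.
Reached: red-token, gold-permit, red-key, ivory-permit, and red-clearance — 5 of the 6.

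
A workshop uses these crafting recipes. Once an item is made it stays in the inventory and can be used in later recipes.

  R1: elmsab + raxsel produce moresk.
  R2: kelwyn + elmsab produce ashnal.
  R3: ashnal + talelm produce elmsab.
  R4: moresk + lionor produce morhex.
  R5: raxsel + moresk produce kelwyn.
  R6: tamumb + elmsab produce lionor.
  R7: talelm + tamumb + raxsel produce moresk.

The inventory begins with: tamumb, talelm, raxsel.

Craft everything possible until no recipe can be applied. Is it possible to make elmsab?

No

elmsab would need ashnal and talelm (R3), but ashnal is never obtained.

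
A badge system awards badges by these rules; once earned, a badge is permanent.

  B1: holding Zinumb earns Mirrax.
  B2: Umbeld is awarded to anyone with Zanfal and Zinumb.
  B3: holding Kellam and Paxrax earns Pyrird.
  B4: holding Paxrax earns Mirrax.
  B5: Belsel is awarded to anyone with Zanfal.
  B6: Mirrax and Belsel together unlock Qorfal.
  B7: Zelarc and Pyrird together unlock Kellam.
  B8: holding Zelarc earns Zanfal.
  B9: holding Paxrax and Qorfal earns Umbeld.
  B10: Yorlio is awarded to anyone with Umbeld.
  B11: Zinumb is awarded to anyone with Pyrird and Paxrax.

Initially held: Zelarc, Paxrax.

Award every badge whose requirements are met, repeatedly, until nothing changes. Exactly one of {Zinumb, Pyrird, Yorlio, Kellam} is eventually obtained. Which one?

Yorlio

With Paxrax, Mirrax is earned (B4).
With Zelarc, Zanfal is earned (B8).
With Zanfal, Belsel is earned (B5).
With Mirrax and Belsel, Qorfal is earned (B6).
With Paxrax and Qorfal, Umbeld is earned (B9).
With Umbeld, Yorlio is earned (B10).
Zinumb would need Pyrird and Paxrax (B11), but Pyrird is never earned. Pyrird would need Kellam and Paxrax (B3), but Kellam is never earned. Kellam would need Zelarc and Pyrird (B7), but Pyrird is never earned.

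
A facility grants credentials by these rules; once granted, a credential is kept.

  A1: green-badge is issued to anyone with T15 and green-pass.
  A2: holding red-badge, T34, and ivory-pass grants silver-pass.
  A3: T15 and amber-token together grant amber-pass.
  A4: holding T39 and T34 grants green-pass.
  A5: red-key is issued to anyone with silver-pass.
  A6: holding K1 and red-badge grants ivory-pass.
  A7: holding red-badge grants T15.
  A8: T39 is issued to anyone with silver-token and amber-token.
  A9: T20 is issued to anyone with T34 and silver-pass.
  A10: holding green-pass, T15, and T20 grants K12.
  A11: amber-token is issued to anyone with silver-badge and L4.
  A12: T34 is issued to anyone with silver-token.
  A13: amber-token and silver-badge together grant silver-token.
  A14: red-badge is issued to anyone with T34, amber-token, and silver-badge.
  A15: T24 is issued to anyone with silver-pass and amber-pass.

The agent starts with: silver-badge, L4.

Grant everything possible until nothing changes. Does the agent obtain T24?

No

T24 would need silver-pass and amber-pass (A15), but silver-pass is never granted.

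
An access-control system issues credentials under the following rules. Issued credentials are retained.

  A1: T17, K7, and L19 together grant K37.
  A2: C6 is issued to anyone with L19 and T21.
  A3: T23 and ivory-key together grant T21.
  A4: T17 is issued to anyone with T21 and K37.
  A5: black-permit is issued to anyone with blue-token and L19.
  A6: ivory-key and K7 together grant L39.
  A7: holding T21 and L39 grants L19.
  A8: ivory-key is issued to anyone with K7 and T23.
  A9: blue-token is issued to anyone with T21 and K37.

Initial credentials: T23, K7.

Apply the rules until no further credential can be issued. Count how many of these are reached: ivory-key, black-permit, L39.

Holding K7 and T23 grants ivory-key (A8).
Holding ivory-key and K7 grants L39 (A6).
ivory-key: reached.
black-permit would need blue-token and L19 (A5), but blue-token is never granted.
L39: reached.
Reached: ivory-key and L39 — 2 of the 3.

2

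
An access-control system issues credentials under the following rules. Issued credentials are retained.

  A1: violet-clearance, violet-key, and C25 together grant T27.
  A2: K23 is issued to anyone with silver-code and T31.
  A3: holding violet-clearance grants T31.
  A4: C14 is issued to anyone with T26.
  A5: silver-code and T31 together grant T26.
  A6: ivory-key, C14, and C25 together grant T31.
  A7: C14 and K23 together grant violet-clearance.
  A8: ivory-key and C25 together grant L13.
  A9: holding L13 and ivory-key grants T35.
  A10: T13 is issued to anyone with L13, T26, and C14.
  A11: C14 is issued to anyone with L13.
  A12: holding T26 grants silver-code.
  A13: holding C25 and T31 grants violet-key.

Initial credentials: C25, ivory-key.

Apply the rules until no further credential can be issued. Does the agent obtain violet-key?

Yes

Holding ivory-key and C25 grants L13 (A8).
Holding L13 grants C14 (A11).
Holding ivory-key, C14, and C25 grants T31 (A6).
Holding C25 and T31 grants violet-key (A13).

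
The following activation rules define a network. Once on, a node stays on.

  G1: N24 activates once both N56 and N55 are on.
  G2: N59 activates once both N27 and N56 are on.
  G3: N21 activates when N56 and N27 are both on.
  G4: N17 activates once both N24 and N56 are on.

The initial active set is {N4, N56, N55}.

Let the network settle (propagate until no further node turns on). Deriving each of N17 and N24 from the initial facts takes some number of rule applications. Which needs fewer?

N24

N24: G1: N56 and N55 on → N24 on. [1 rule application]
N17: G1: N56 and N55 on → N24 on. G4: N24 and N56 on → N17 on. [2 rule applications]
N24 needs fewer.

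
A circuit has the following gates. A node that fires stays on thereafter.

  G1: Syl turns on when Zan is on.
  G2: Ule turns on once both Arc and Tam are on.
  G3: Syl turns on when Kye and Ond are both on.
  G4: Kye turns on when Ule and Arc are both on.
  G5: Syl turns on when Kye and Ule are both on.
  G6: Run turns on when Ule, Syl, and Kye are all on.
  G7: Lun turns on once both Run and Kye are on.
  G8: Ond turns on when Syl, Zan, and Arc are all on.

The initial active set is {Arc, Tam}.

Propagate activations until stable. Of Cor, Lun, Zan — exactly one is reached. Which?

Arc and Tam are on, so Ule turns on (G2).
G4: Ule and Arc on → Kye on.
Kye and Ule are on, so Syl turns on (G5).
G6: Ule, Syl, and Kye on → Run on.
Run and Kye are on, so Lun turns on (G7).
No rule produces Zan, and it is not given. No rule produces Cor, and it is not given.

Lun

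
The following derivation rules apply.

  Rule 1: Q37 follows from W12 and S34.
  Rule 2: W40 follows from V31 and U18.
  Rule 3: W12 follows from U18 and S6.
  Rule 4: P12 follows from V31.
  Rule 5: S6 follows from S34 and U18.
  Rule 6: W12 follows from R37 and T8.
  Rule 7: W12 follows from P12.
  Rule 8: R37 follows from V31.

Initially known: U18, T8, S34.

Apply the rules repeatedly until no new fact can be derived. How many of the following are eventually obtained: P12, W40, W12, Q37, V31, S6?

S34 and U18 hold, so S6 follows (Rule 5).
U18 and S6 hold, so W12 follows (Rule 3).
From W12 and S34, Rule 1 gives Q37.
P12 would need V31 (Rule 4), but V31 is never established.
W40 would need V31 and U18 (Rule 2), but V31 is never established.
W12: reached.
Q37: reached.
No rule produces V31, and it is not given.
S6: reached.
Reached: W12, Q37, and S6 — 3 of the 6.

3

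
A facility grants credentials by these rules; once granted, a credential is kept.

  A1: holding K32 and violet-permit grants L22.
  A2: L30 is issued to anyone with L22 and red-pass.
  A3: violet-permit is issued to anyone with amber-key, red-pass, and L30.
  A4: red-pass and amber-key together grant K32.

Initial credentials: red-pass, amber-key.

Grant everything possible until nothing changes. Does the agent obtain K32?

Yes

Holding red-pass and amber-key grants K32 (A4).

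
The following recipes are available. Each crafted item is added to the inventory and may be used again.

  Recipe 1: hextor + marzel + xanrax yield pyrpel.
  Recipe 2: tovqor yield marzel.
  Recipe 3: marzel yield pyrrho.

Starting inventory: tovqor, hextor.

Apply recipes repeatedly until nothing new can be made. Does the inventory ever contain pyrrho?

Yes

Using Recipe 2, tovqor makes marzel.
Using Recipe 3, marzel makes pyrrho.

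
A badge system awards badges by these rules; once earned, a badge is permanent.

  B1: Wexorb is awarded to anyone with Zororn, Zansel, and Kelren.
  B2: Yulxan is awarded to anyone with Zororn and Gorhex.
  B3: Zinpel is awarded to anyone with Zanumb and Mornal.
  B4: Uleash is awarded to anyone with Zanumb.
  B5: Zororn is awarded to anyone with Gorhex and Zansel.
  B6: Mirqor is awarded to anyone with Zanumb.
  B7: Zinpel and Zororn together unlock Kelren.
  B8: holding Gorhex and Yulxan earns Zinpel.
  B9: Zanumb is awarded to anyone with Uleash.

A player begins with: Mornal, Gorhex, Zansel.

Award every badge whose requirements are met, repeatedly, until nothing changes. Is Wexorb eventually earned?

With Gorhex and Zansel, Zororn is earned (B5).
With Zororn and Gorhex, Yulxan is earned (B2).
With Gorhex and Yulxan, Zinpel is earned (B8).
With Zinpel and Zororn, Kelren is earned (B7).
With Zororn, Zansel, and Kelren, Wexorb is earned (B1).

Yes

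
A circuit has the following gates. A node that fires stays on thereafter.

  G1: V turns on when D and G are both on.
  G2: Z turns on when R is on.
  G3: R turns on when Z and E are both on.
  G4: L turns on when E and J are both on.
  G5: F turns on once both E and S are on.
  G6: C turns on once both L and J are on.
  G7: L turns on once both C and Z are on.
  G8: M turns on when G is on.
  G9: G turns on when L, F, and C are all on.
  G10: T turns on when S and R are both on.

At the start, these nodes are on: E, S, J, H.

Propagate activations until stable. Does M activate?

G4: E and J on → L on.
E and S are on, so F turns on (G5).
L and J are on, so C turns on (G6).
G9: L, F, and C on → G on.
G is on, so M turns on (G8).

Yes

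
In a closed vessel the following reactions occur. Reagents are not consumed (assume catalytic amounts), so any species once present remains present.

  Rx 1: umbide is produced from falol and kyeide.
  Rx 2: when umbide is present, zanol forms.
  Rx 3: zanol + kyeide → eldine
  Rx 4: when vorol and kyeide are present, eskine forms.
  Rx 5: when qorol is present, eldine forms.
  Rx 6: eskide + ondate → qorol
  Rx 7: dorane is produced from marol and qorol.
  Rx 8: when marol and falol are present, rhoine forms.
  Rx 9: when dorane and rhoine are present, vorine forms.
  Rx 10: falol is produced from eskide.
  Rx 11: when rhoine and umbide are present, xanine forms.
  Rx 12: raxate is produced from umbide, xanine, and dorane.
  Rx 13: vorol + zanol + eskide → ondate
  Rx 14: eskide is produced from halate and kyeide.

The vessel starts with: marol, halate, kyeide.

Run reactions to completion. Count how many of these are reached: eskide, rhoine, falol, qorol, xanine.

halate and kyeide present → eskide forms (Rx 14).
eskide present → falol forms (Rx 10).
marol and falol present → rhoine forms (Rx 8).
falol and kyeide present → umbide forms (Rx 1).
rhoine and umbide present → xanine forms (Rx 11).
eskide: reached.
rhoine: reached.
falol: reached.
qorol would need eskide and ondate (Rx 6), but ondate never forms.
xanine: reached.
Reached: eskide, rhoine, falol, and xanine — 4 of the 5.

4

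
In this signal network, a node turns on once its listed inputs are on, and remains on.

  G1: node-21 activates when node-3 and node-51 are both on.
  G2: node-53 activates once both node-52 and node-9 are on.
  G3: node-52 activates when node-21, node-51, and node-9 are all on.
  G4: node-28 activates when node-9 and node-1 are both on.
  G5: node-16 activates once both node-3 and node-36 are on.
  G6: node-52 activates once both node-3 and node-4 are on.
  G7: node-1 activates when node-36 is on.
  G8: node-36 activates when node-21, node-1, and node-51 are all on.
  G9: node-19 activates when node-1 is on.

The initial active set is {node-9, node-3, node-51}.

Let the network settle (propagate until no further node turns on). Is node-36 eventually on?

node-36 would need node-21, node-1, and node-51 (G8), but node-1 never turns on.

No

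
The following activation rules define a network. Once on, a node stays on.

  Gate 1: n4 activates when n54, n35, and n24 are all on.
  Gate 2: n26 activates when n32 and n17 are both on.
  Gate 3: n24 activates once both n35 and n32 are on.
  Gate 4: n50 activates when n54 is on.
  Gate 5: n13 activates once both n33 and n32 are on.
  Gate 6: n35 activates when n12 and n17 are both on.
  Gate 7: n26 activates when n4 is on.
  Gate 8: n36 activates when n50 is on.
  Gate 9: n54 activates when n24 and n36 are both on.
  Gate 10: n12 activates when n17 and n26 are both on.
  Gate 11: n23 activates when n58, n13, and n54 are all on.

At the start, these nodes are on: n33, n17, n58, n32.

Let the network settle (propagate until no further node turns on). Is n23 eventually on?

No

n23 would need n58, n13, and n54 (Gate 11), but n54 never turns on.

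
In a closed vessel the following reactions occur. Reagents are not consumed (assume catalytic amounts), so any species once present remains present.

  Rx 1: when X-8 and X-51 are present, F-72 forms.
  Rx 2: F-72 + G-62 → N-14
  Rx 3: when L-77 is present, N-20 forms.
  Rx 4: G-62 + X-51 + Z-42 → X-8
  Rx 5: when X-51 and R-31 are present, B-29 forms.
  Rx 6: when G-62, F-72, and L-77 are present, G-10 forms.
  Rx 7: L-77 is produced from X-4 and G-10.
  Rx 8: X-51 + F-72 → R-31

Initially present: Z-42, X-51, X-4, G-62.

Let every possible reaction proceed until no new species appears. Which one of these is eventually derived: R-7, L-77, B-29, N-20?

B-29

G-62, X-51, and Z-42 present → X-8 forms (Rx 4).
X-8 and X-51 present → F-72 forms (Rx 1).
X-51 and F-72 present → R-31 forms (Rx 8).
X-51 and R-31 present → B-29 forms (Rx 5).
N-20 would need L-77 (Rx 3), but L-77 never forms. No rule produces R-7, and it is not given. L-77 would need X-4 and G-10 (Rx 7), but G-10 never forms.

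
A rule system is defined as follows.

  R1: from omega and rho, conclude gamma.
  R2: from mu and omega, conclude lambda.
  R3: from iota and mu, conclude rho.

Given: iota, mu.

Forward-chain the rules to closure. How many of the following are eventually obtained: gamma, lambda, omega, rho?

1

From iota and mu, R3 gives rho.
gamma would need omega and rho (R1), but omega is never established.
lambda would need mu and omega (R2), but omega is never established.
No rule produces omega, and it is not given.
rho: reached.
Reached: rho — 1 of the 4.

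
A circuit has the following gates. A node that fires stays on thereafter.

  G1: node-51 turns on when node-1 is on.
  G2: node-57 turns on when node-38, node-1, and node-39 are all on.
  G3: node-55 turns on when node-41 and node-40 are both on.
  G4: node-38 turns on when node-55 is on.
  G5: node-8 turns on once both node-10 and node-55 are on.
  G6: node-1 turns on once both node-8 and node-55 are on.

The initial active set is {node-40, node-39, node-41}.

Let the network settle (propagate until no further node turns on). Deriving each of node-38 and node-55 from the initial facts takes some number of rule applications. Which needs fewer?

node-55: G3: node-41 and node-40 on → node-55 on. [1 rule application]
node-38: G3: node-41 and node-40 on → node-55 on. node-55 is on, so node-38 turns on (G4). [2 rule applications]
node-55 needs fewer.

node-55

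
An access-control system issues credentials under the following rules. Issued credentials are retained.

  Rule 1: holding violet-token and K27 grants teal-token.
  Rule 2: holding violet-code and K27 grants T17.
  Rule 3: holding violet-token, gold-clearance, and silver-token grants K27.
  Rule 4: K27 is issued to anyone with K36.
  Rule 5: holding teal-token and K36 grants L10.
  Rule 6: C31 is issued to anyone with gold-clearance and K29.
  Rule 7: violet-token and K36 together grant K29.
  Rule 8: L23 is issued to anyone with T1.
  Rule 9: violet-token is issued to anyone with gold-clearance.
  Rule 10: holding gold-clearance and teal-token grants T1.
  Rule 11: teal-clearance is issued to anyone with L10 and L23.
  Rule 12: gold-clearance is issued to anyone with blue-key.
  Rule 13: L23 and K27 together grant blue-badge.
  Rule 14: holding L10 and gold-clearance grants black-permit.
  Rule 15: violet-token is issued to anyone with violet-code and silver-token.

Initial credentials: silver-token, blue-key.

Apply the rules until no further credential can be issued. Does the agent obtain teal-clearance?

No

teal-clearance would need L10 and L23 (Rule 11), but L10 is never granted.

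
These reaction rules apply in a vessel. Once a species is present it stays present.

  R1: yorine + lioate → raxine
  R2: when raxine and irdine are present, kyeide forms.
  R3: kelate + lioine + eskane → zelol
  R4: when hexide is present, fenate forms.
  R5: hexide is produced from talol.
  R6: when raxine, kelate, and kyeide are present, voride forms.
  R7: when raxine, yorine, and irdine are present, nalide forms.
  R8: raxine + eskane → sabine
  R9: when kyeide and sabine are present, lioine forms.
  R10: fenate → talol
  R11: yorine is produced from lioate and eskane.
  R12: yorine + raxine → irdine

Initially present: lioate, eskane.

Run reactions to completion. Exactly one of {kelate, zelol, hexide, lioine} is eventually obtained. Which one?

lioate and eskane present → yorine forms (R11).
yorine and lioate present → raxine forms (R1).
yorine and raxine present → irdine forms (R12).
raxine and eskane present → sabine forms (R8).
raxine and irdine present → kyeide forms (R2).
kyeide and sabine present → lioine forms (R9).
zelol would need kelate, lioine, and eskane (R3), but kelate never forms. No rule produces kelate, and it is not given. hexide would need talol (R5), but talol never forms.

lioine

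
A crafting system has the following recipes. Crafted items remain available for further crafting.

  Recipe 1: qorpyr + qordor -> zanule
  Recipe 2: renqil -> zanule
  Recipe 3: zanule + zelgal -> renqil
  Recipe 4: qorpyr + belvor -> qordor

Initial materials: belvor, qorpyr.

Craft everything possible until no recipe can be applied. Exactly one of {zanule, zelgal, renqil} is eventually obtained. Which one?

zanule

Using Recipe 4, qorpyr and belvor make qordor.
Using Recipe 1, qorpyr and qordor make zanule.
renqil would need zanule and zelgal (Recipe 3), but zelgal is never obtained. No rule produces zelgal, and it is not given.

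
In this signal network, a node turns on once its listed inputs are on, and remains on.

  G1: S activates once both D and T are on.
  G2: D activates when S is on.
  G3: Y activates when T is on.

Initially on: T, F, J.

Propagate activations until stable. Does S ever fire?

No

S would need D and T (G1), but D never turns on.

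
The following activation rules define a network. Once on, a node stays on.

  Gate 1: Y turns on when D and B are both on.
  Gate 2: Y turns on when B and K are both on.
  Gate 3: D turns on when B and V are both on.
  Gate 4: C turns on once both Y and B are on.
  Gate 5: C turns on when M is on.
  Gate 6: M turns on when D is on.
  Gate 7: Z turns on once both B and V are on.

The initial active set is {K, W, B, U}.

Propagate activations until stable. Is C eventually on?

Yes

B and K are on, so Y turns on (Gate 2).
Y and B are on, so C turns on (Gate 4).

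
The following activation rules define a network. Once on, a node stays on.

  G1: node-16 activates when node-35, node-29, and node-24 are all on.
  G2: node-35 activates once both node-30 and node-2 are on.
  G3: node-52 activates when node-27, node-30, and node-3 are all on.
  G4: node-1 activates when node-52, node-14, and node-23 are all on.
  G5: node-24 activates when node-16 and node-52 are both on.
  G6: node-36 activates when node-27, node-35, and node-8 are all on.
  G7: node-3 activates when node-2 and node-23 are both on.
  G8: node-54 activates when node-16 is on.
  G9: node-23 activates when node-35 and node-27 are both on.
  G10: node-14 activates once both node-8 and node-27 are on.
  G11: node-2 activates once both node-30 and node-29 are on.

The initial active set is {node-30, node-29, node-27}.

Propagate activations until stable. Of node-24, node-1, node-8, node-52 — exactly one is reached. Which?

node-52

G11: node-30 and node-29 on → node-2 on.
G2: node-30 and node-2 on → node-35 on.
G9: node-35 and node-27 on → node-23 on.
G7: node-2 and node-23 on → node-3 on.
node-27, node-30, and node-3 are on, so node-52 activates (G3).
node-1 would need node-52, node-14, and node-23 (G4), but node-14 never turns on. node-24 would need node-16 and node-52 (G5), but node-16 never turns on. No rule produces node-8, and it is not given.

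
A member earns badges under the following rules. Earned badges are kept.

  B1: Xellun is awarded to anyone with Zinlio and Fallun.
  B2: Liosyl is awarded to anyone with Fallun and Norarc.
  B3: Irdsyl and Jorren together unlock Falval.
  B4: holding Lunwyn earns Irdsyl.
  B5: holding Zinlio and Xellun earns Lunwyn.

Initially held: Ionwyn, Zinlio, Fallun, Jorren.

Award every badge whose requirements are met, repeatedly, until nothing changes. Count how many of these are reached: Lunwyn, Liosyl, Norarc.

1

With Zinlio and Fallun, Xellun is earned (B1).
With Zinlio and Xellun, Lunwyn is earned (B5).
Lunwyn: reached.
Liosyl would need Fallun and Norarc (B2), but Norarc is never earned.
No rule produces Norarc, and it is not given.
Reached: Lunwyn — 1 of the 3.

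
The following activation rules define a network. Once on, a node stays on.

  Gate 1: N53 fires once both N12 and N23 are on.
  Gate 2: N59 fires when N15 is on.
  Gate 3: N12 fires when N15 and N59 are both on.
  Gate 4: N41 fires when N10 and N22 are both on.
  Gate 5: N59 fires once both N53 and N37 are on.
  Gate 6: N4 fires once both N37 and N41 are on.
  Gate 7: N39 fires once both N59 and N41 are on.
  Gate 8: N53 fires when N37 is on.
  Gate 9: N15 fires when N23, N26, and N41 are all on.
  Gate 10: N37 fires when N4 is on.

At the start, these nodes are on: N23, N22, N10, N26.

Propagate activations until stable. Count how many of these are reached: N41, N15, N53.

3

Gate 4: N10 and N22 on → N41 on.
N23, N26, and N41 are on, so N15 fires (Gate 9).
Gate 2: N15 on → N59 on.
N15 and N59 are on, so N12 fires (Gate 3).
Gate 1: N12 and N23 on → N53 on.
N41: reached.
N15: reached.
N53: reached.
All 3 are reached.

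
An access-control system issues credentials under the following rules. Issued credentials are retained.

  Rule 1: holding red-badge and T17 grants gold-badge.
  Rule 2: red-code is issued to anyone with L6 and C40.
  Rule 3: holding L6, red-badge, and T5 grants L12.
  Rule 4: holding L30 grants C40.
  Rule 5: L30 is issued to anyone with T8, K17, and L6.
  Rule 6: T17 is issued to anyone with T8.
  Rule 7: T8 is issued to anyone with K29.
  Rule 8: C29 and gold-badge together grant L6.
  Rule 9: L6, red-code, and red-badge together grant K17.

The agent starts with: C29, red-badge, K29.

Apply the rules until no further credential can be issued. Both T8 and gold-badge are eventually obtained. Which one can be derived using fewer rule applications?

T8

T8: Holding K29 grants T8 (Rule 7). [1 rule application]
gold-badge: Holding K29 grants T8 (Rule 7). Holding T8 grants T17 (Rule 6). Holding red-badge and T17 grants gold-badge (Rule 1). [3 rule applications]
T8 needs fewer.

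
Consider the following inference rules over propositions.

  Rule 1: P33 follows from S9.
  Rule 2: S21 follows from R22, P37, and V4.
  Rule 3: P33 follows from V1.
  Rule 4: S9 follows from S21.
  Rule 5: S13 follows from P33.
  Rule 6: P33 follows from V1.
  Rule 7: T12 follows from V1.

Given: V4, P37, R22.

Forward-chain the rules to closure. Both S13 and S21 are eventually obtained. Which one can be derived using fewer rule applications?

S21

S21: R22, P37, and V4 hold, so S21 follows (Rule 2). [1 rule application]
S13: R22, P37, and V4 hold, so S21 follows (Rule 2). From S21, Rule 4 gives S9. S9 holds, so P33 follows (Rule 1). P33 holds, so S13 follows (Rule 5). [4 rule applications]
S21 needs fewer.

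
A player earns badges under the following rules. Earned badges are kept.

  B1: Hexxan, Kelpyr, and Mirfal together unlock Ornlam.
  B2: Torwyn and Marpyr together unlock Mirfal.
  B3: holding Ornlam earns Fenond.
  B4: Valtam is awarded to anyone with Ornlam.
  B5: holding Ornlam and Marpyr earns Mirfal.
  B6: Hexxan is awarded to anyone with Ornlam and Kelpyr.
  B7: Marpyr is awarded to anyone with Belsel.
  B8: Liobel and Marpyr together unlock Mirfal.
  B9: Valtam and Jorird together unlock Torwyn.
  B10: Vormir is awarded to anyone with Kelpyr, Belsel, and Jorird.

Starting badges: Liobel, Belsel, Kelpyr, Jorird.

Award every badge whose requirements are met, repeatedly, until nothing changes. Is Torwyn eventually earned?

Torwyn would need Valtam and Jorird (B9), but Valtam is never earned.

No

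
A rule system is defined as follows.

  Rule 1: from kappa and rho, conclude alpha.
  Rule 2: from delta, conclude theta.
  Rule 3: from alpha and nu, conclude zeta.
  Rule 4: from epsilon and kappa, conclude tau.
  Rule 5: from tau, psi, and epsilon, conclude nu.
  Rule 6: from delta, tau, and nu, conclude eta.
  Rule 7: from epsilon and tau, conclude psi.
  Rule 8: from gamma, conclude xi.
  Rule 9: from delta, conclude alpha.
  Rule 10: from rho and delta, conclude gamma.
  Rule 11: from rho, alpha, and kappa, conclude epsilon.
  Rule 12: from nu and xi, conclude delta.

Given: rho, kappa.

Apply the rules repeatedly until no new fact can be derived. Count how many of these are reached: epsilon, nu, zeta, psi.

kappa and rho hold, so alpha follows (Rule 1).
rho, alpha, and kappa hold, so epsilon follows (Rule 11).
From epsilon and kappa, Rule 4 gives tau.
epsilon and tau hold, so psi follows (Rule 7).
From tau, psi, and epsilon, Rule 5 gives nu.
alpha and nu hold, so zeta follows (Rule 3).
epsilon: reached.
nu: reached.
zeta: reached.
psi: reached.
All 4 are reached.

4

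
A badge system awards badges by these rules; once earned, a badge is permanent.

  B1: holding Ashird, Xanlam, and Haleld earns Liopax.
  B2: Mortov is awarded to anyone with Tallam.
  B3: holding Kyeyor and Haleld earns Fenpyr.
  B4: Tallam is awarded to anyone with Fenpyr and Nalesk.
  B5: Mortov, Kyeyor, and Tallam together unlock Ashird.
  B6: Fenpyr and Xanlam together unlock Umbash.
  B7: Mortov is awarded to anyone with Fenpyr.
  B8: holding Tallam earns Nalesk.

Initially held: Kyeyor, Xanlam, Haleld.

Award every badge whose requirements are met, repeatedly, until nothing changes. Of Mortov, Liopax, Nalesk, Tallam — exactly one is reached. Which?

Mortov

With Kyeyor and Haleld, Fenpyr is earned (B3).
With Fenpyr, Mortov is earned (B7).
Tallam would need Fenpyr and Nalesk (B4), but Nalesk is never earned. Liopax would need Ashird, Xanlam, and Haleld (B1), but Ashird is never earned. Nalesk would need Tallam (B8), but Tallam is never earned.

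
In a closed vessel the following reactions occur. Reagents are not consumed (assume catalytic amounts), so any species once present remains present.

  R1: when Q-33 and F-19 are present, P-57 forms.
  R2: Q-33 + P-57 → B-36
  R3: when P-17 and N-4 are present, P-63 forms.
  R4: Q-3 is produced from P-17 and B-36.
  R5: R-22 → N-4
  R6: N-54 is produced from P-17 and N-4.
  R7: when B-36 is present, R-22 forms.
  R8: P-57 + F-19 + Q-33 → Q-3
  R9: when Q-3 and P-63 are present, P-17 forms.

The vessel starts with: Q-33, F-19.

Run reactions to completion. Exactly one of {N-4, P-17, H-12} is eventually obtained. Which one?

N-4

Q-33 and F-19 present → P-57 forms (R1).
Q-33 and P-57 present → B-36 forms (R2).
B-36 present → R-22 forms (R7).
R-22 present → N-4 forms (R5).
No rule produces H-12, and it is not given. P-17 would need Q-3 and P-63 (R9), but P-63 never forms.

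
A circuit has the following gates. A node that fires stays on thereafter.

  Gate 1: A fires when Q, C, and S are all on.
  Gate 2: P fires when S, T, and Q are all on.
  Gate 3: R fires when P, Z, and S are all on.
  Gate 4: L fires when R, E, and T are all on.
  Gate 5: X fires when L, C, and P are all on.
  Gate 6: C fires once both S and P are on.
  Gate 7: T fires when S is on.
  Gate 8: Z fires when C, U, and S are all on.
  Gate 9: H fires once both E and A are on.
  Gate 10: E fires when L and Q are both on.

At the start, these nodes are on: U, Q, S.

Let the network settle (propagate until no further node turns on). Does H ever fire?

No

H would need E and A (Gate 9), but E never turns on.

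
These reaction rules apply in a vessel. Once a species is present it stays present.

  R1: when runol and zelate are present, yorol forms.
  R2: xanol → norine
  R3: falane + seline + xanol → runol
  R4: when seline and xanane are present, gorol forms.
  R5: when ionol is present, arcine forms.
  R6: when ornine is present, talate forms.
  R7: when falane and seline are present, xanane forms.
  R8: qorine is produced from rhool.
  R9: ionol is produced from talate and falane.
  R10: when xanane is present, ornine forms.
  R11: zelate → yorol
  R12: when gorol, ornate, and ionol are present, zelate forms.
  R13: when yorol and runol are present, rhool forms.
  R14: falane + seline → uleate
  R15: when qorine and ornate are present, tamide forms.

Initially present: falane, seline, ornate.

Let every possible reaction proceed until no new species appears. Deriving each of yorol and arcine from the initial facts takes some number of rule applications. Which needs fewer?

arcine

arcine: falane and seline present → xanane forms (R7). xanane present → ornine forms (R10). ornine present → talate forms (R6). talate and falane present → ionol forms (R9). ionol present → arcine forms (R5). [5 rule applications]
yorol: falane and seline present → xanane forms (R7). seline and xanane present → gorol forms (R4). xanane present → ornine forms (R10). ornine present → talate forms (R6). talate and falane present → ionol forms (R9). gorol, ornate, and ionol present → zelate forms (R12). zelate present → yorol forms (R11). [7 rule applications]
arcine needs fewer.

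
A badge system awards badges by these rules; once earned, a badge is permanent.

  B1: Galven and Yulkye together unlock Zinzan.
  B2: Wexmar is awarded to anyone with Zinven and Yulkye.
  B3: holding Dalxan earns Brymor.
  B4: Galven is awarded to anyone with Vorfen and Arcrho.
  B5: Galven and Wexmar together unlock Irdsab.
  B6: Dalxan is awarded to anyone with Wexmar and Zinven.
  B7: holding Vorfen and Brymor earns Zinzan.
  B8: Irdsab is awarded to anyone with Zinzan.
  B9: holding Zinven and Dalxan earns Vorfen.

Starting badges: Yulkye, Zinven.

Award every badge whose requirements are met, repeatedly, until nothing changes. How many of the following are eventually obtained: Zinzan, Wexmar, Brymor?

3

With Zinven and Yulkye, Wexmar is earned (B2).
With Wexmar and Zinven, Dalxan is earned (B6).
With Zinven and Dalxan, Vorfen is earned (B9).
With Dalxan, Brymor is earned (B3).
With Vorfen and Brymor, Zinzan is earned (B7).
Zinzan: reached.
Wexmar: reached.
Brymor: reached.
All 3 are reached.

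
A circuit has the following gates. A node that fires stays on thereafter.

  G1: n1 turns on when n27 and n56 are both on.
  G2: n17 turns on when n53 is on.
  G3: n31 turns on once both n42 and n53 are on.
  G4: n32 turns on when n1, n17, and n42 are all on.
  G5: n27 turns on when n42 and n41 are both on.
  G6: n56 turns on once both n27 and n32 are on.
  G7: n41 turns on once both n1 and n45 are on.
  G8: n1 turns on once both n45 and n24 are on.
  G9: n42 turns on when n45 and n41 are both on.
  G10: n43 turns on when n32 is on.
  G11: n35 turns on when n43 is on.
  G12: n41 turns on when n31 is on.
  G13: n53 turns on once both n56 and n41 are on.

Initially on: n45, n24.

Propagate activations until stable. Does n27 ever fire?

Yes

n45 and n24 are on, so n1 turns on (G8).
n1 and n45 are on, so n41 turns on (G7).
G9: n45 and n41 on → n42 on.
G5: n42 and n41 on → n27 on.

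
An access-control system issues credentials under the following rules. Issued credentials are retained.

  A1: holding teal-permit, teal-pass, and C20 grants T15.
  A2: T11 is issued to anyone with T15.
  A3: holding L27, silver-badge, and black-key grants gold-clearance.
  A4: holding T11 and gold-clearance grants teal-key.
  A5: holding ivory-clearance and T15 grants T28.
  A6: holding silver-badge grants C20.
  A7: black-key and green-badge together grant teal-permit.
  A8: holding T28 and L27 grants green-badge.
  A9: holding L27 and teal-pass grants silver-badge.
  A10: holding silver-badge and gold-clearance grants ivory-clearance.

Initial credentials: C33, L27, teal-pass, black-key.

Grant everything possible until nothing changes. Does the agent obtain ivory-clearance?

Holding L27 and teal-pass grants silver-badge (A9).
Holding L27, silver-badge, and black-key grants gold-clearance (A3).
Holding silver-badge and gold-clearance grants ivory-clearance (A10).

Yes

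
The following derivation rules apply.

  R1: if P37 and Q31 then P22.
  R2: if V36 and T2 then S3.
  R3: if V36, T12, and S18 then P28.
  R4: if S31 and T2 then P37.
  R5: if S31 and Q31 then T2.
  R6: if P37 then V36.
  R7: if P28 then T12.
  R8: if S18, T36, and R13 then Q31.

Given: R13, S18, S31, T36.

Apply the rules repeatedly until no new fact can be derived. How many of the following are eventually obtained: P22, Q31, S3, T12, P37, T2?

5

From S18, T36, and R13, R8 gives Q31.
S31 and Q31 hold, so T2 follows (R5).
From S31 and T2, R4 gives P37.
From P37 and Q31, R1 gives P22.
P37 holds, so V36 follows (R6).
From V36 and T2, R2 gives S3.
P22: reached.
Q31: reached.
S3: reached.
T12 would need P28 (R7), but P28 is never established.
P37: reached.
T2: reached.
Reached: P22, Q31, S3, P37, and T2 — 5 of the 6.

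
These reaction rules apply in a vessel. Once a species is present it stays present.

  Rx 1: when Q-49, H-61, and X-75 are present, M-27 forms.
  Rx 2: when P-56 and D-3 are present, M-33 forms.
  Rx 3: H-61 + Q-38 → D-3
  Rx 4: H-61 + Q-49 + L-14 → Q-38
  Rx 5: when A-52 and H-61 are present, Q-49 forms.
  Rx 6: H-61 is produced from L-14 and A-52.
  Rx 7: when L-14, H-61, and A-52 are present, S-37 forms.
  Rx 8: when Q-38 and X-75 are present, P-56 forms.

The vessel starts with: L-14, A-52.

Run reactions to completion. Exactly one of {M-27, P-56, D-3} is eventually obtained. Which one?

L-14 and A-52 present → H-61 forms (Rx 6).
A-52 and H-61 present → Q-49 forms (Rx 5).
H-61, Q-49, and L-14 present → Q-38 forms (Rx 4).
H-61 and Q-38 present → D-3 forms (Rx 3).
M-27 would need Q-49, H-61, and X-75 (Rx 1), but X-75 never forms. P-56 would need Q-38 and X-75 (Rx 8), but X-75 never forms.

D-3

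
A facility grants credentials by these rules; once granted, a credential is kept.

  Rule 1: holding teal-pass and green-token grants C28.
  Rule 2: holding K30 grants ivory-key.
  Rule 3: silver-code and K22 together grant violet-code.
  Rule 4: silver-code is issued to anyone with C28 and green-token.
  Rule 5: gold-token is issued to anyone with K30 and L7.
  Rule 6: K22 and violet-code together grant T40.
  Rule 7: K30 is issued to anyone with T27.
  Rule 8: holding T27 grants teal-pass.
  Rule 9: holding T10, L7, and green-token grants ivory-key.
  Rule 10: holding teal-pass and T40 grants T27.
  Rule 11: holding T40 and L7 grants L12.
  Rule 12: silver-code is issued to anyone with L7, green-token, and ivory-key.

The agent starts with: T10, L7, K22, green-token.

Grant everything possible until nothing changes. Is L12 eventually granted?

Holding T10, L7, and green-token grants ivory-key (Rule 9).
Holding L7, green-token, and ivory-key grants silver-code (Rule 12).
Holding silver-code and K22 grants violet-code (Rule 3).
Holding K22 and violet-code grants T40 (Rule 6).
Holding T40 and L7 grants L12 (Rule 11).

Yes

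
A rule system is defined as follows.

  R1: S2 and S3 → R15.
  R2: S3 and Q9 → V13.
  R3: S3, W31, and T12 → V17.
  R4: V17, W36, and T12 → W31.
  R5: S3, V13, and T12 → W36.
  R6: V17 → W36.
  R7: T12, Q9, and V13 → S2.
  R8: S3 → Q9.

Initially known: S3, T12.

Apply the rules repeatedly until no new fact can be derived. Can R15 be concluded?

From S3, R8 gives Q9.
From S3 and Q9, R2 gives V13.
From T12, Q9, and V13, R7 gives S2.
S2 and S3 hold, so R15 follows (R1).

Yes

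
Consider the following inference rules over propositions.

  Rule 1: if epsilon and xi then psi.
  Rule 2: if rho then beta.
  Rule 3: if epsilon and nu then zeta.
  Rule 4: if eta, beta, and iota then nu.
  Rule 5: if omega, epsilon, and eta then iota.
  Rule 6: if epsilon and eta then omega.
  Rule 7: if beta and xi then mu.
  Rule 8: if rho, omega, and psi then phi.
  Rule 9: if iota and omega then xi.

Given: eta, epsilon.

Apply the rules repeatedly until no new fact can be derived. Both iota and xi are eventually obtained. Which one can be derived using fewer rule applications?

iota

iota: epsilon and eta hold, so omega follows (Rule 6). omega, epsilon, and eta hold, so iota follows (Rule 5). [2 rule applications]
xi: epsilon and eta hold, so omega follows (Rule 6). omega, epsilon, and eta hold, so iota follows (Rule 5). iota and omega hold, so xi follows (Rule 9). [3 rule applications]
iota needs fewer.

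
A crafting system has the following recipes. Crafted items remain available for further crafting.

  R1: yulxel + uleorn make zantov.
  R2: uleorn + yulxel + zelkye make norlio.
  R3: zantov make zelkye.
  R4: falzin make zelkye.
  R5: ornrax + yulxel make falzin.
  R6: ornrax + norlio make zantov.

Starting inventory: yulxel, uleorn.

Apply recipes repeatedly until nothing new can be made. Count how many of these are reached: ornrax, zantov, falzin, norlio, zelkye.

3

Using R1, yulxel and uleorn make zantov.
Using R3, zantov makes zelkye.
Using R2, uleorn, yulxel, and zelkye make norlio.
No rule produces ornrax, and it is not given.
zantov: reached.
falzin would need ornrax and yulxel (R5), but ornrax is never obtained.
norlio: reached.
zelkye: reached.
Reached: zantov, norlio, and zelkye — 3 of the 5.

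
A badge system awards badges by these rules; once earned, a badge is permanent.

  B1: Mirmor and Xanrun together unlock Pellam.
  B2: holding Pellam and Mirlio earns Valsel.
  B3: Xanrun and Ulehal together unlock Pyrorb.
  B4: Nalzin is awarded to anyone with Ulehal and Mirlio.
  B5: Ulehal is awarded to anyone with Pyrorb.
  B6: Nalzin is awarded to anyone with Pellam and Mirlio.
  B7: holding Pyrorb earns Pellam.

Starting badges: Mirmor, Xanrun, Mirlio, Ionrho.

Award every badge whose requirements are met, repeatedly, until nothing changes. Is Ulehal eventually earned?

Ulehal would need Pyrorb (B5), but Pyrorb is never earned.

No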